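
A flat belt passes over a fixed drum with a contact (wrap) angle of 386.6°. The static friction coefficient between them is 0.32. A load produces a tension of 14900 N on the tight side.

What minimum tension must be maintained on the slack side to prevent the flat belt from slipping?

Capstan equation at impending slip: T_tight/T_slack = e^{μβ}.
β = 386.6° = 6.747 rad; e^{μβ} = e^{0.32×6.747} = 8.664.
T_slack = T_tight / e^{μβ} = 14900 / 8.664 = 1720 N.

T_min ≈ 1720 N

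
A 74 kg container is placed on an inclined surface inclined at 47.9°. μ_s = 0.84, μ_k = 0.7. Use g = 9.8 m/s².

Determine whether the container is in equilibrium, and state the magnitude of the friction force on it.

N = m g cos θ = 486 N.
Down-slope weight component: m g sin θ = 538 N.
μ_s N = 408 N.
538 > 408 N, so it slides; kinetic friction f = μ_k N = 0.7×486 = 340 N.

f ≈ 340 N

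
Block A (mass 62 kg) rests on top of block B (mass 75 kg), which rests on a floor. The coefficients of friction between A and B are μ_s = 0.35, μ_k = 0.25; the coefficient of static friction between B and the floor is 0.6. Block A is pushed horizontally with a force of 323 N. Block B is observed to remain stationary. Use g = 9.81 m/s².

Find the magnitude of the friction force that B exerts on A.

The normal force B exerts on A is simply A's weight, N₁ = 608.2 N.
So the A–B interface can sustain at most μ_s N₁ = 212.9 N of static friction.
Since P = 323 N > 212.9 N, A slides on B; the A–B friction is kinetic: f₁ = μ_k N₁ = 0.25×608.2 = 152 N.
B experiences an equal 152 N forward from A (third law). B is in equilibrium, so the floor supplies f₂ = 152 N of static friction (limit μ_s(m_A+m_B)g = 806.4 N, not exceeded).

f ≈ 152 N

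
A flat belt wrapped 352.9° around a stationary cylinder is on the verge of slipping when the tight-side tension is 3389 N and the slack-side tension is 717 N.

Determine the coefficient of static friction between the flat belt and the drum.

T₂/T₁ = e^{μβ} → μ = ln(T₂/T₁)/β.
β = 352.9° = 6.159 rad.
μ = ln(3389/717)/6.159 = ln(4.727)/6.159 = 0.252.

μ ≈ 0.252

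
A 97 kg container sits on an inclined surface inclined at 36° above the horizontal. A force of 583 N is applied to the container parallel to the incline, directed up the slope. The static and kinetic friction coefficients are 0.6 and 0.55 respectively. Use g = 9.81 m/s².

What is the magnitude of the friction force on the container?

f ≈ 23.7 N (down the incline)

Normal force: N = m g cos θ = 97 × 9.81 × cos 36° = 769.8 N.
Parallel to the incline, ΣF = 0 gives f = m g sin θ − P = 559.3 − 583 = -23.68 N (up-slope positive).
The static-friction ceiling is μ_s N = 0.6 × 769.8 = 461.9 N.
Since |-23.68| ≤ 461.9 N, static friction is sufficient; f equals the required value, not μ_s N.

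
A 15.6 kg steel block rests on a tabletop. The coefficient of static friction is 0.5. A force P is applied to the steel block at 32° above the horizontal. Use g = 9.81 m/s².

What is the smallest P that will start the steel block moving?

N = m g − P sin α (the pull lifts the steel block).
At impending slip, P cos α = μ_s N = μ_s (m g − P sin α).
Solving: P (cos α + μ_s sin α) = μ_s m g → P = 0.5×153/(cos 32° + 0.5 sin 32°) = 76.5/1.113 = 68.7 N.

P ≈ 68.7 N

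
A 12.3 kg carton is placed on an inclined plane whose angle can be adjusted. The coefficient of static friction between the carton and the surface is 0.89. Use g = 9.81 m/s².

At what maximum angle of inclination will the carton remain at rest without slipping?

At the slip threshold, m g sin θ = μ_s · m g cos θ, so tan θ = μ_s.
θ_max = arctan(0.89) = 41.7°.

θ_max ≈ 41.7°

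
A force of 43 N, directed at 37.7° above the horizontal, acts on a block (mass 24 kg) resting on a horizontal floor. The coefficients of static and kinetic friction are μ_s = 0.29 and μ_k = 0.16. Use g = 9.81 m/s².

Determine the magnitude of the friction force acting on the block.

f ≈ 34 N

The vertical component of P reduces the normal force: N = m g − P sin α = 235.4 − 26.3 = 209.1 N.
The horizontal driving force is P cos α = 34.02 N, so equilibrium needs friction f = 34.02 N.
The static-friction limit is μ_s N = 60.65 N.
Since 34.02 N does not exceed the limit, the block stays at rest and f = 34 N.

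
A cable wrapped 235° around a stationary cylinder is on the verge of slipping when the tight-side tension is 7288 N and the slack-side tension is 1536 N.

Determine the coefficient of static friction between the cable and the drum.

T₂/T₁ = e^{μβ} → μ = ln(T₂/T₁)/β.
β = 235° = 4.102 rad.
μ = ln(7288/1536)/4.102 = ln(4.745)/4.102 = 0.38.

μ ≈ 0.38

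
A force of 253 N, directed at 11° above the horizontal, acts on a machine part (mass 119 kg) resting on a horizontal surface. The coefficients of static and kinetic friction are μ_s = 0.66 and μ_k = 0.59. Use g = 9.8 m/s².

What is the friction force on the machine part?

The vertical component of P reduces the normal force: N = m g − P sin α = 1166 − 48.27 = 1118 N.
The horizontal driving force is P cos α = 248.4 N, so equilibrium needs friction f = 248.4 N.
μ_s N = 0.66 × 1118 = 737.8 N.
248.4 ≤ 737.8 N → static; friction equals the required 248 N.

f ≈ 248 N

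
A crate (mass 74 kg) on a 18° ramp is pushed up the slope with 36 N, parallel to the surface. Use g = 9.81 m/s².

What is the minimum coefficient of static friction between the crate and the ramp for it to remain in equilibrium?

μ_s,min ≈ 0.273

N = m g cos θ = 690.4 N.
Friction must make up the shortfall along the incline: f = m g sin θ − P = 224.3 − 36 = 188.3 N.
At the threshold f = μ_s N, so μ_s,min = 188.3/690.4 = 0.273.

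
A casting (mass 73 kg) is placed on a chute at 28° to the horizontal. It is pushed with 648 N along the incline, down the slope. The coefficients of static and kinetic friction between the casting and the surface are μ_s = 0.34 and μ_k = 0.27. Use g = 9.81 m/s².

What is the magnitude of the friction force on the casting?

Perpendicular to the surface, N = m g cos θ = 73·9.81·cos 28° = 632.3 N.
Parallel to the incline, ΣF = 0 gives f = m g sin θ + P = 336.2 + 648 = 984.2 N (up-slope positive).
The static-friction ceiling is μ_s N = 0.34 × 632.3 = 215 N.
|984.2| exceeds 215 N, so the casting slips down-slope; friction is kinetic, f = μ_k N = 0.27×632.3 = 171 N.

f ≈ 171 N (up the incline)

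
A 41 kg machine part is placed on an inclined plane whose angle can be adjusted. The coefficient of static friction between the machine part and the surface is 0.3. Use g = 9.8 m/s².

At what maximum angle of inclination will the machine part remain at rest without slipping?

At the slip threshold, m g sin θ = μ_s · m g cos θ, so tan θ = μ_s.
θ_max = arctan(0.3) = 16.7°.

θ_max ≈ 16.7°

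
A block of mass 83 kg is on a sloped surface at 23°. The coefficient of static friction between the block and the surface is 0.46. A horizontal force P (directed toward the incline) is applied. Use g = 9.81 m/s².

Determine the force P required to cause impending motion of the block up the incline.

P ≈ 895 N

At impending motion up the slope, friction acts down-slope at its limit: f = μ_s N.
Perpendicular to the incline: N = m g cos θ + P sin θ.
Along the incline: P cos θ = m g sin θ + μ_s N = m g sin θ + μ_s (m g cos θ + P sin θ).
Solving, P (cos θ − μ_s sin θ) = m g (sin θ + μ_s cos θ), so P = 83×9.81×(sin 23° + 0.46 cos 23°)/(cos 23° − 0.46 sin 23°) = 814×0.8142/0.7408 = 895 N.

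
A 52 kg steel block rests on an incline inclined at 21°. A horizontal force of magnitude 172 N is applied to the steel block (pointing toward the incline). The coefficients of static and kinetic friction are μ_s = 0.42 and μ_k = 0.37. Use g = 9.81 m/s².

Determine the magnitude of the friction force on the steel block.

f ≈ 22.2 N (up the incline)

Normal direction: N = m g cos θ + P sin θ = 537.9 N.
Along the incline, the net driving force (taking up-slope positive) is P cos θ − m g sin θ = 160.6 − 182.8 = -22.23 N, so equilibrium requires friction f = 22.23 N (up-slope).
The limit of static friction is μ_s N = 225.9 N.
|f_req| = 22.23 ≤ 225.9 N → the steel block is in equilibrium; friction equals the required value.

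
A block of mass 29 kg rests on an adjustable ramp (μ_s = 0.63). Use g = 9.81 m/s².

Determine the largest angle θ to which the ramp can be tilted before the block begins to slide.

θ_max ≈ 32.2°

At the slip threshold, m g sin θ = μ_s · m g cos θ, so tan θ = μ_s.
θ_max = arctan(0.63) = 32.2°.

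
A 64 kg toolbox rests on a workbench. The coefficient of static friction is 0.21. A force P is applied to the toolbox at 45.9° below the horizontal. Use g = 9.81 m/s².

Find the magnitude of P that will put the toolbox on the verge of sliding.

N = m g + P sin α (the push presses the toolbox into the workbench).
At impending slip, P cos α = μ_s N = μ_s (m g + P sin α).
Solving: P (cos α − μ_s sin α) = μ_s m g → P = 0.21×628/(cos 45.9° − 0.21 sin 45.9°) = 132/0.5451 = 242 N.

P ≈ 242 N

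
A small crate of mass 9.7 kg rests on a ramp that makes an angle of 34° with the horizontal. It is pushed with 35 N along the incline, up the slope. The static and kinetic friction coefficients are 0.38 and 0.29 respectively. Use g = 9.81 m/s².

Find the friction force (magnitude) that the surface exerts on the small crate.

f ≈ 18.2 N (up the incline)

Perpendicular to the surface, N = m g cos θ = 9.7·9.81·cos 34° = 78.89 N.
The friction needed for equilibrium is m g sin θ − P = 53.21 − 35 = 18.21 N, measured positive up-slope.
The static-friction ceiling is μ_s N = 0.38 × 78.89 = 29.98 N.
Since |18.21| ≤ 29.98 N, the small crate remains in static equilibrium and friction takes exactly the required value.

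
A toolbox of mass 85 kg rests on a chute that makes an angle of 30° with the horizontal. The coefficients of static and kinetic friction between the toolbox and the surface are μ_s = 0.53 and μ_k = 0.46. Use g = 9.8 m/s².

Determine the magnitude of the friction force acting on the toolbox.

f ≈ 332 N (up the incline)

The normal reaction is N = m g cos θ = 721.4 N.
Along the slope the weight component is m g sin θ = 416.5 N; friction must supply exactly this, acting up-slope.
The static-friction ceiling is μ_s N = 0.53 × 721.4 = 382.3 N.
Since |416.5| > 382.3 N, static friction cannot hold it; the toolbox slides down the incline and kinetic friction applies: f = μ_k N = 0.46 × 721.4 = 332 N.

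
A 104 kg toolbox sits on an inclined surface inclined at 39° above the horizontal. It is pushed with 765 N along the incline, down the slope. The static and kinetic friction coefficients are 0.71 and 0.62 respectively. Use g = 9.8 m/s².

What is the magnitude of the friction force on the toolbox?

f ≈ 491 N (up the incline)

The normal reaction is N = m g cos θ = 792.1 N.
For equilibrium along the incline the friction force must supply f = m g sin θ + P = 641.4 + 765 = 1406 N (positive meaning up-slope).
Maximum static friction available: μ_s N = 0.71 × 792.1 = 562.4 N.
Since |1406| > 562.4 N, static friction cannot hold it; the toolbox slides down the incline and kinetic friction applies: f = μ_k N = 0.62 × 792.1 = 491 N.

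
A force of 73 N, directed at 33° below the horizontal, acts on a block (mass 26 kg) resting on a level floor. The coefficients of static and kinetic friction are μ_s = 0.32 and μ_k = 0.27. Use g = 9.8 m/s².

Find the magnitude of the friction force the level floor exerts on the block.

f ≈ 61.2 N

Vertical equilibrium gives N = m g + P sin α = 294.6 N.
The horizontal driving force is P cos α = 61.22 N, so equilibrium needs friction f = 61.22 N.
The static-friction limit is μ_s N = 94.26 N.
61.22 ≤ 94.26 N → static; friction equals the required 61.2 N.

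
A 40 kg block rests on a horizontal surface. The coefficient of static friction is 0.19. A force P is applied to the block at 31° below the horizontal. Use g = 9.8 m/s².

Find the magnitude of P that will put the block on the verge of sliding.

N = m g + P sin α (the push presses the block into the horizontal surface).
At impending slip, P cos α = μ_s N = μ_s (m g + P sin α).
Solving: P (cos α − μ_s sin α) = μ_s m g → P = 0.19×392/(cos 31° − 0.19 sin 31°) = 74.5/0.7593 = 98.1 N.

P ≈ 98.1 N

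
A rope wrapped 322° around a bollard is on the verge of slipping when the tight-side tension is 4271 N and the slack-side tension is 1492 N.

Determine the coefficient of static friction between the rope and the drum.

T₂/T₁ = e^{μβ} → μ = ln(T₂/T₁)/β.
β = 322° = 5.62 rad.
μ = ln(4271/1492)/5.62 = ln(2.863)/5.62 = 0.187.

μ ≈ 0.187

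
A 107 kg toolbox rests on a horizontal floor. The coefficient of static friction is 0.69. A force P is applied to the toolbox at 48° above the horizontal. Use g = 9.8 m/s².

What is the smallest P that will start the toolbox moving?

N = m g − P sin α (the pull lifts the toolbox).
At impending slip, P cos α = μ_s N = μ_s (m g − P sin α).
Solving: P (cos α + μ_s sin α) = μ_s m g → P = 0.69×1050/(cos 48° + 0.69 sin 48°) = 724/1.182 = 612 N.

P ≈ 612 N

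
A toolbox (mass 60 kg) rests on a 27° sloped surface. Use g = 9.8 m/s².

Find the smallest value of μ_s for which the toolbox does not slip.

At the slip threshold m g sin θ = μ_s m g cos θ, so μ_s,min = tan θ.
μ_s,min = tan 27° = 0.51.

μ_s,min ≈ 0.51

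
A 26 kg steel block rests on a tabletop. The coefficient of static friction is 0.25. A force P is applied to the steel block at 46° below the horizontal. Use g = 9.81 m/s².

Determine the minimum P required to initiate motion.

P ≈ 124 N

N = m g + P sin α (the push presses the steel block into the tabletop).
At impending slip, P cos α = μ_s N = μ_s (m g + P sin α).
Solving: P (cos α − μ_s sin α) = μ_s m g → P = 0.25×255/(cos 46° − 0.25 sin 46°) = 63.8/0.5148 = 124 N.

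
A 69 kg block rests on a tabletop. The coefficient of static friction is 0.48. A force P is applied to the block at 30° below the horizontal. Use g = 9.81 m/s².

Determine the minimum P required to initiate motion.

P ≈ 519 N

N = m g + P sin α (the push presses the block into the tabletop).
At impending slip, P cos α = μ_s N = μ_s (m g + P sin α).
Solving: P (cos α − μ_s sin α) = μ_s m g → P = 0.48×677/(cos 30° − 0.48 sin 30°) = 325/0.626 = 519 N.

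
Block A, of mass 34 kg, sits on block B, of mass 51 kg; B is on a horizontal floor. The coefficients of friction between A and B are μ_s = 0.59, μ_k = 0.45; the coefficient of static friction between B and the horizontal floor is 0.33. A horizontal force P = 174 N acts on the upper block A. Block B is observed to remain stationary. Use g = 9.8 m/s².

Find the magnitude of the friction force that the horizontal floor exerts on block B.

Normal force at the A–B interface: N₁ = m_A g = 333.2 N.
Maximum static friction on A from B: μ_s N₁ = 0.59×333.2 = 196.6 N.
P = 174 N is within that limit, so A and B move together (both at rest); the A–B friction is simply f₁ = P = 174 N.
B experiences an equal 174 N forward from A (third law). B is in equilibrium, so the floor supplies f₂ = 174 N of static friction (limit μ_s(m_A+m_B)g = 274.9 N, not exceeded).

f ≈ 174 N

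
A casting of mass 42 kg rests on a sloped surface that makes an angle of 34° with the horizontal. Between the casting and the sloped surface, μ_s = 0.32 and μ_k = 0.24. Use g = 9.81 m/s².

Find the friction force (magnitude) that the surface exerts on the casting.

f ≈ 82 N (up the incline)

Normal force: N = m g cos θ = 42 × 9.81 × cos 34° = 341.6 N.
For equilibrium along the incline, friction must balance the weight component: f = m g sin θ = 230.4 N up the slope.
Static friction can supply at most μ_s N = 109.3 N.
|230.4| exceeds 109.3 N, so the casting slips down-slope; friction is kinetic, f = μ_k N = 0.24×341.6 = 82 N.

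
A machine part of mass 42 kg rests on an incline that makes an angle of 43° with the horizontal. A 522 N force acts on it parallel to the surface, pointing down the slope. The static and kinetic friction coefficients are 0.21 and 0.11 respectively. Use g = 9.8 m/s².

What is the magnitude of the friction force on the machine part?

Perpendicular to the surface, N = m g cos θ = 42·9.8·cos 43° = 301 N.
For equilibrium along the incline the friction force must supply f = m g sin θ + P = 280.7 + 522 = 802.7 N (positive meaning up-slope).
Maximum static friction available: μ_s N = 0.21 × 301 = 63.22 N.
|802.7| exceeds 63.22 N, so the machine part slips down-slope; friction is kinetic, f = μ_k N = 0.11×301 = 33.1 N.

f ≈ 33.1 N (up the incline)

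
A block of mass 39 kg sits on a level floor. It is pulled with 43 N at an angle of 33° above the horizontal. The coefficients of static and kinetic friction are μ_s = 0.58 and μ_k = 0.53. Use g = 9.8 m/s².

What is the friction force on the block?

f ≈ 36.1 N

The vertical component of P reduces the normal force: N = m g − P sin α = 382.2 − 23.42 = 358.8 N.
The horizontal driving force is P cos α = 36.06 N, so equilibrium needs friction f = 36.06 N.
The static-friction limit is μ_s N = 208.1 N.
36.06 ≤ 208.1 N → static; friction equals the required 36.1 N.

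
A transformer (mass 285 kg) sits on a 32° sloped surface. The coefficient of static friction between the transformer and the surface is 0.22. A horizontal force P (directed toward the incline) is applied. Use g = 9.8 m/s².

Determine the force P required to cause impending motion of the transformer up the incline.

P ≈ 2740 N

At impending motion up the slope, friction acts down-slope at its limit: f = μ_s N.
Perpendicular to the incline: N = m g cos θ + P sin θ.
Along the incline: P cos θ = m g sin θ + μ_s N = m g sin θ + μ_s (m g cos θ + P sin θ).
Solving, P (cos θ − μ_s sin θ) = m g (sin θ + μ_s cos θ), so P = 285×9.8×(sin 32° + 0.22 cos 32°)/(cos 32° − 0.22 sin 32°) = 2790×0.7165/0.7315 = 2740 N.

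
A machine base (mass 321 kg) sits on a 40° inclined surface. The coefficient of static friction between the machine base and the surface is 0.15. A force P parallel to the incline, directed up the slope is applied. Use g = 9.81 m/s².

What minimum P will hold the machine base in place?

P_min ≈ 1660 N

The machine base tends to slide down (tan θ > μ_s), so at the point of impending slip friction acts up-slope at its limit: f = μ_s N.
P is parallel to the surface, so N = m g cos θ = 2410 N.
Along the incline: P + μ_s N = m g sin θ, so P = 2020 − 0.15×2410 = 1660 N.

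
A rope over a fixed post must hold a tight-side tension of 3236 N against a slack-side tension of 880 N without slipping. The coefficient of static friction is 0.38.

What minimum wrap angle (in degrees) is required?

β_min ≈ 196°

T₂/T₁ = e^{μβ} → β = ln(T₂/T₁)/μ.
β = ln(3236/880)/0.38 = 1.302/0.38 = 3.427 rad.
In degrees: β = 3.427 × 180/π = 196°.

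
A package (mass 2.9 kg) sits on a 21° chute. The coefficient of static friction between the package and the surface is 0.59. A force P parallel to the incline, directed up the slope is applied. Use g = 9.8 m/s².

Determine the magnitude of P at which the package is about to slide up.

At impending motion up the slope, friction acts down-slope at its limit: f = μ_s N.
P is parallel to the surface, so N = m g cos θ = 26.5 N.
Along the incline: P = m g sin θ + μ_s N = 10.2 + 0.59×26.5 = 25.8 N.

P ≈ 25.8 N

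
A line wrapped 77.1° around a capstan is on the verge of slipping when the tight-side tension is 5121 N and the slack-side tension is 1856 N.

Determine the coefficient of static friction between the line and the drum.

T₂/T₁ = e^{μβ} → μ = ln(T₂/T₁)/β.
β = 77.1° = 1.346 rad.
μ = ln(5121/1856)/1.346 = ln(2.759)/1.346 = 0.754.

μ ≈ 0.754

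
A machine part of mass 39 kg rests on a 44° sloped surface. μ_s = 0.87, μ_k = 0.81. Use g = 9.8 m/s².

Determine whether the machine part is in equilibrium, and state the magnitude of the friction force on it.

f ≈ 223 N

N = m g cos θ = 275 N.
Down-slope weight component: m g sin θ = 265 N.
μ_s N = 239 N.
265 > 239 N, so it slides; kinetic friction f = μ_k N = 0.81×275 = 223 N.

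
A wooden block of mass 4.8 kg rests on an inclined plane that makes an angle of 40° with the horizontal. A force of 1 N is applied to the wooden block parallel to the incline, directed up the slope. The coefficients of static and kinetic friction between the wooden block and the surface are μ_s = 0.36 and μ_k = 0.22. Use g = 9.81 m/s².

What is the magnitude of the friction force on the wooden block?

The normal reaction is N = m g cos θ = 36.07 N.
For equilibrium along the incline the friction force must supply f = m g sin θ − P = 30.27 − 1 = 29.27 N (positive meaning up-slope).
Static friction can supply at most μ_s N = 12.99 N.
Since |29.27| > 12.99 N, static friction cannot hold it; the wooden block slides down the incline and kinetic friction applies: f = μ_k N = 0.22 × 36.07 = 7.94 N.

f ≈ 7.94 N (up the incline)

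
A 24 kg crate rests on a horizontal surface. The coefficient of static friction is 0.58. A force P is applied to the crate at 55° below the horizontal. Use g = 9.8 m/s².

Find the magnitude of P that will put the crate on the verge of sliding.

P ≈ 1390 N

N = m g + P sin α (the push presses the crate into the horizontal surface).
At impending slip, P cos α = μ_s N = μ_s (m g + P sin α).
Solving: P (cos α − μ_s sin α) = μ_s m g → P = 0.58×235/(cos 55° − 0.58 sin 55°) = 136/0.09847 = 1390 N.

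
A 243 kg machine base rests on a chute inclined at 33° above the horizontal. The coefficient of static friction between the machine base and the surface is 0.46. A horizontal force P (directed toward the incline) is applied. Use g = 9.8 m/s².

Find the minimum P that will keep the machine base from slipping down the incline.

The machine base tends to slide down (tan θ > μ_s), so at the point of impending slip friction acts up-slope at its limit: f = μ_s N.
Perpendicular to the incline: N = m g cos θ + P sin θ.
Along the incline: P cos θ + μ_s N = m g sin θ, i.e. P cos θ + μ_s (m g cos θ + P sin θ) = m g sin θ.
Solving, P (cos θ + μ_s sin θ) = m g (sin θ − μ_s cos θ), so P = 2380×0.1589/1.089 = 347 N.

P_min ≈ 347 N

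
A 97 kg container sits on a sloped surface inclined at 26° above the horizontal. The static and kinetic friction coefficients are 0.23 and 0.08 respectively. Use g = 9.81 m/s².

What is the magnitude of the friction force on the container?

The normal reaction is N = m g cos θ = 855.3 N.
Along the slope the weight component is m g sin θ = 417.1 N; friction must supply exactly this, acting up-slope.
Maximum static friction available: μ_s N = 0.23 × 855.3 = 196.7 N.
Since |417.1| > 196.7 N, static friction cannot hold it; the container slides down the incline and kinetic friction applies: f = μ_k N = 0.08 × 855.3 = 68.4 N.

f ≈ 68.4 N (up the incline)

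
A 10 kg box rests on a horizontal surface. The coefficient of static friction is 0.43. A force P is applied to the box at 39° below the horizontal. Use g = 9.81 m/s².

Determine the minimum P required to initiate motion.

N = m g + P sin α (the push presses the box into the horizontal surface).
At impending slip, P cos α = μ_s N = μ_s (m g + P sin α).
Solving: P (cos α − μ_s sin α) = μ_s m g → P = 0.43×98.1/(cos 39° − 0.43 sin 39°) = 42.2/0.5065 = 83.3 N.

P ≈ 83.3 N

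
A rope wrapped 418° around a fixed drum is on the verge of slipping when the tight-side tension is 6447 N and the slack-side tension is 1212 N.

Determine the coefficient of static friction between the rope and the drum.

T₂/T₁ = e^{μβ} → μ = ln(T₂/T₁)/β.
β = 418° = 7.295 rad.
μ = ln(6447/1212)/7.295 = ln(5.319)/7.295 = 0.229.

μ ≈ 0.229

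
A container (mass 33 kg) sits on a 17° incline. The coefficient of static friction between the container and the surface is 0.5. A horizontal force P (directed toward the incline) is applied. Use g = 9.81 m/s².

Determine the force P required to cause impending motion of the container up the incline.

At impending motion up the slope, friction acts down-slope at its limit: f = μ_s N.
Perpendicular to the incline: N = m g cos θ + P sin θ.
Along the incline: P cos θ = m g sin θ + μ_s N = m g sin θ + μ_s (m g cos θ + P sin θ).
Solving, P (cos θ − μ_s sin θ) = m g (sin θ + μ_s cos θ), so P = 33×9.81×(sin 17° + 0.5 cos 17°)/(cos 17° − 0.5 sin 17°) = 324×0.7705/0.8101 = 308 N.

P ≈ 308 N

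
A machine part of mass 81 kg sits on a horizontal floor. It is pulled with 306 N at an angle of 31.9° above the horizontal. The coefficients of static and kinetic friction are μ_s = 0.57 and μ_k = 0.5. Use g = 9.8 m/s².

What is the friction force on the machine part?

N = m g − P sin α = 793.8 − 306×sin 31.9° = 632.1 N.
For equilibrium, f = P cos α = 306×cos 31.9° = 259.8 N.
μ_s N = 0.57 × 632.1 = 360.3 N.
259.8 ≤ 360.3 N → static; friction equals the required 260 N.

f ≈ 260 N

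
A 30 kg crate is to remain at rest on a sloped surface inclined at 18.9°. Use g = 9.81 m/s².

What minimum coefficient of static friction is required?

At the slip threshold m g sin θ = μ_s m g cos θ, so μ_s,min = tan θ.
μ_s,min = tan 18.9° = 0.342.

μ_s,min ≈ 0.342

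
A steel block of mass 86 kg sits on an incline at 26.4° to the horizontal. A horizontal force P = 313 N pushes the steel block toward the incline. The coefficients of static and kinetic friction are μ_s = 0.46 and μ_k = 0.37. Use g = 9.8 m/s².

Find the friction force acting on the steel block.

Resolve perpendicular to the incline: N = m g cos θ + P sin θ = 86×9.8×cos 26.4° + 313×sin 26.4° = 894.1 N.
Parallel to the incline: P cos θ − m g sin θ = 280.4 − 374.7 = -94.38 N; the friction needed to balance this is 94.38 N acting up the slope.
Maximum static friction: μ_s N = 0.46 × 894.1 = 411.3 N.
|f_req| = 94.38 ≤ 411.3 N → the steel block is in equilibrium; friction equals the required value.

f ≈ 94.4 N (up the incline)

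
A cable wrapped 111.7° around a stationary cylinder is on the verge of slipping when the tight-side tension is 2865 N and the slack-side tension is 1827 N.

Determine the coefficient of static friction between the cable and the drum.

T₂/T₁ = e^{μβ} → μ = ln(T₂/T₁)/β.
β = 111.7° = 1.95 rad.
μ = ln(2865/1827)/1.95 = ln(1.568)/1.95 = 0.231.

μ ≈ 0.231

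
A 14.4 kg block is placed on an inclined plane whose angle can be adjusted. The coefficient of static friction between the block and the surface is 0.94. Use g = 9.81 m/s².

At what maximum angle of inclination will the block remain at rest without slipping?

At the slip threshold, m g sin θ = μ_s · m g cos θ, so tan θ = μ_s.
θ_max = arctan(0.94) = 43.2°.

θ_max ≈ 43.2°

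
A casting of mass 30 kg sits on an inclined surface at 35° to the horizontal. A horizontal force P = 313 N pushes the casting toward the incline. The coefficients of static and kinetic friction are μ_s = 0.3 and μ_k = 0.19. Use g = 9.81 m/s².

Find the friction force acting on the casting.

The horizontal push has a component P sin θ into the surface, so N = m g cos θ + P sin θ = 241.1 + 179.5 = 420.6 N.
Along the incline, the net driving force (taking up-slope positive) is P cos θ − m g sin θ = 256.4 − 168.8 = 87.59 N, so equilibrium requires friction f = -87.59 N (down-slope).
The limit of static friction is μ_s N = 126.2 N.
Since 87.59 N is within the 126.2 N limit, the casting stays put and friction is exactly 87.6 N.

f ≈ 87.6 N (down the incline)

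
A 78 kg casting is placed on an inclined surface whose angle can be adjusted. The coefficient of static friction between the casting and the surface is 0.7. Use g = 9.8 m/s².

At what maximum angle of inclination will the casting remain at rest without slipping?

At the slip threshold, m g sin θ = μ_s · m g cos θ, so tan θ = μ_s.
θ_max = arctan(0.7) = 35°.

θ_max ≈ 35°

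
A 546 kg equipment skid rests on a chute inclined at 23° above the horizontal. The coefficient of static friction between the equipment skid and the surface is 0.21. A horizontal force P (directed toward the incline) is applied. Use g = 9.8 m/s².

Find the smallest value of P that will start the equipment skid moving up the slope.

P ≈ 3730 N

At impending motion up the slope, friction acts down-slope at its limit: f = μ_s N.
Perpendicular to the incline: N = m g cos θ + P sin θ.
Along the incline: P cos θ = m g sin θ + μ_s N = m g sin θ + μ_s (m g cos θ + P sin θ).
Solving, P (cos θ − μ_s sin θ) = m g (sin θ + μ_s cos θ), so P = 546×9.8×(sin 23° + 0.21 cos 23°)/(cos 23° − 0.21 sin 23°) = 5350×0.584/0.8385 = 3730 N.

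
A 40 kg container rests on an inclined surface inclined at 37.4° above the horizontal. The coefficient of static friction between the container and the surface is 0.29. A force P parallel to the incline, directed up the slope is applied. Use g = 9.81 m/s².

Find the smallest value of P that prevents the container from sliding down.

P_min ≈ 148 N

The container tends to slide down (tan θ > μ_s), so at the point of impending slip friction acts up-slope at its limit: f = μ_s N.
P is parallel to the surface, so N = m g cos θ = 312 N.
Along the incline: P + μ_s N = m g sin θ, so P = 238 − 0.29×312 = 148 N.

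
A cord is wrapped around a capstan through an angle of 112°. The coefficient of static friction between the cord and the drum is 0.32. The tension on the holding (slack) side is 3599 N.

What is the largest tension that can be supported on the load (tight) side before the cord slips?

At impending slip the capstan equation gives T₂/T₁ = e^{μβ} with β in radians.
β = 112° × π/180 = 1.955 rad.
e^{μβ} = e^{0.32×1.955} = 1.869.
T₂ = T₁ · e^{μβ} = 3599 × 1.869 = 6730 N.

T_max ≈ 6730 N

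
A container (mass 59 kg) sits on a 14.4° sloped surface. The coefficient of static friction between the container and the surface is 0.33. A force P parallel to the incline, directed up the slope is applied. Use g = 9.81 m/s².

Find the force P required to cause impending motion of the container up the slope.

P ≈ 329 N

At impending motion up the slope, friction acts down-slope at its limit: f = μ_s N.
P is parallel to the surface, so N = m g cos θ = 561 N.
Along the incline: P = m g sin θ + μ_s N = 144 + 0.33×561 = 329 N.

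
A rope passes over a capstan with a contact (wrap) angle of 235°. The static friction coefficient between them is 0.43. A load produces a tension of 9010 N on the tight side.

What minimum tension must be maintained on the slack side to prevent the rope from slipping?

T_min ≈ 1540 N

Capstan equation at impending slip: T_tight/T_slack = e^{μβ}.
β = 235° = 4.102 rad; e^{μβ} = e^{0.43×4.102} = 5.834.
T_slack = T_tight / e^{μβ} = 9010 / 5.834 = 1540 N.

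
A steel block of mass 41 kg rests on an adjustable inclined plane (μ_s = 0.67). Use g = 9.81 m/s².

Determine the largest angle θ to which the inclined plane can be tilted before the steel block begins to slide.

At the slip threshold, m g sin θ = μ_s · m g cos θ, so tan θ = μ_s.
θ_max = arctan(0.67) = 33.8°.

θ_max ≈ 33.8°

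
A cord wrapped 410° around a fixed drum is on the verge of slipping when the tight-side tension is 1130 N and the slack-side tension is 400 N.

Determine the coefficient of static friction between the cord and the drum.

μ ≈ 0.145

T₂/T₁ = e^{μβ} → μ = ln(T₂/T₁)/β.
β = 410° = 7.156 rad.
μ = ln(1130/400)/7.156 = ln(2.825)/7.156 = 0.145.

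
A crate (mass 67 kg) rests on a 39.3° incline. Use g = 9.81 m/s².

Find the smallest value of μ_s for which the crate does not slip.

μ_s,min ≈ 0.818

At the slip threshold m g sin θ = μ_s m g cos θ, so μ_s,min = tan θ.
μ_s,min = tan 39.3° = 0.818.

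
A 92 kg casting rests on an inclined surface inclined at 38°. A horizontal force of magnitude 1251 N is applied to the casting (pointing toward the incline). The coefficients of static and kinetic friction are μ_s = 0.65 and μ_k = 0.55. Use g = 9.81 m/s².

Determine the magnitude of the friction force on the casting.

The horizontal push has a component P sin θ into the surface, so N = m g cos θ + P sin θ = 711.2 + 770.2 = 1481 N.
Parallel to the incline: P cos θ − m g sin θ = 985.8 − 555.6 = 430.2 N; the friction needed to balance this is 430.2 N acting down the slope.
The limit of static friction is μ_s N = 962.9 N.
|f_req| = 430.2 ≤ 962.9 N → the casting is in equilibrium; friction equals the required value.

f ≈ 430 N (down the incline)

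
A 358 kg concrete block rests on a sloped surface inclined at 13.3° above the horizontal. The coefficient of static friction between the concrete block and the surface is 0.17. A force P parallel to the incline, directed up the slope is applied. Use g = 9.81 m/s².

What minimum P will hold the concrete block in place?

P_min ≈ 227 N

The concrete block tends to slide down (tan θ > μ_s), so at the point of impending slip friction acts up-slope at its limit: f = μ_s N.
P is parallel to the surface, so N = m g cos θ = 3420 N.
Along the incline: P + μ_s N = m g sin θ, so P = 808 − 0.17×3420 = 227 N.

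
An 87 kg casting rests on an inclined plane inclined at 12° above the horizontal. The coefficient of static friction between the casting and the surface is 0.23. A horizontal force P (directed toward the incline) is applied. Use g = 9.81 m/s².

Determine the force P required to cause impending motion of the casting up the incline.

P ≈ 397 N

At impending motion up the slope, friction acts down-slope at its limit: f = μ_s N.
Perpendicular to the incline: N = m g cos θ + P sin θ.
Along the incline: P cos θ = m g sin θ + μ_s N = m g sin θ + μ_s (m g cos θ + P sin θ).
Solving, P (cos θ − μ_s sin θ) = m g (sin θ + μ_s cos θ), so P = 87×9.81×(sin 12° + 0.23 cos 12°)/(cos 12° − 0.23 sin 12°) = 853×0.4329/0.9303 = 397 N.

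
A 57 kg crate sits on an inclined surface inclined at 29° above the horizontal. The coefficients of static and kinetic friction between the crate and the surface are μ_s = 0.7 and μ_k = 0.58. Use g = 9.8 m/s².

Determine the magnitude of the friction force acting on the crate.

Normal force: N = m g cos θ = 57 × 9.8 × cos 29° = 488.6 N.
Along the slope the weight component is m g sin θ = 270.8 N; friction must supply exactly this, acting up-slope.
Static friction can supply at most μ_s N = 342 N.
Since |270.8| ≤ 342 N, static friction is sufficient; f equals the required value, not μ_s N.

f ≈ 271 N (up the incline)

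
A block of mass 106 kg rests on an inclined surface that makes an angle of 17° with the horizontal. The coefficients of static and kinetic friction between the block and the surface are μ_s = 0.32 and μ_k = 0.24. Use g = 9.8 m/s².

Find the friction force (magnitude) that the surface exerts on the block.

Normal force: N = m g cos θ = 106 × 9.8 × cos 17° = 993.4 N.
For equilibrium along the incline, friction must balance the weight component: f = m g sin θ = 303.7 N up the slope.
The static-friction ceiling is μ_s N = 0.32 × 993.4 = 317.9 N.
Since |303.7| ≤ 317.9 N, the block remains in static equilibrium and friction takes exactly the required value.

f ≈ 304 N (up the incline)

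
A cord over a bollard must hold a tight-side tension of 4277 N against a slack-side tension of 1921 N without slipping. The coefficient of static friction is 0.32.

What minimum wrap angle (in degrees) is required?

β_min ≈ 143°

T₂/T₁ = e^{μβ} → β = ln(T₂/T₁)/μ.
β = ln(4277/1921)/0.32 = 0.8004/0.32 = 2.501 rad.
In degrees: β = 2.501 × 180/π = 143°.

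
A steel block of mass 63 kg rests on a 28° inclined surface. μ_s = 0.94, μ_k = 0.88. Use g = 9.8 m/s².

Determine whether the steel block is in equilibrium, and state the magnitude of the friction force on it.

N = m g cos θ = 545 N.
Down-slope weight component: m g sin θ = 290 N.
μ_s N = 512 N.
290 ≤ 512 N, so it stays put; friction = 290 N.

f ≈ 290 N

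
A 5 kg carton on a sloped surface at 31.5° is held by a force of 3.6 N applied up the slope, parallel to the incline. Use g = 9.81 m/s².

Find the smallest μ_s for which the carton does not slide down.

μ_s,min ≈ 0.527

N = m g cos θ = 41.82 N.
Friction must make up the shortfall along the incline: f = m g sin θ − P = 25.63 − 3.6 = 22.03 N.
At the threshold f = μ_s N, so μ_s,min = 22.03/41.82 = 0.527.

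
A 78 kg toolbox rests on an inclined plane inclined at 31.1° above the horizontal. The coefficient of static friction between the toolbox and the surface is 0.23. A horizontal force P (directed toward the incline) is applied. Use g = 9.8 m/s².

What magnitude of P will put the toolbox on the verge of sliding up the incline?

P ≈ 740 N

At impending motion up the slope, friction acts down-slope at its limit: f = μ_s N.
Perpendicular to the incline: N = m g cos θ + P sin θ.
Along the incline: P cos θ = m g sin θ + μ_s N = m g sin θ + μ_s (m g cos θ + P sin θ).
Solving, P (cos θ − μ_s sin θ) = m g (sin θ + μ_s cos θ), so P = 78×9.8×(sin 31.1° + 0.23 cos 31.1°)/(cos 31.1° − 0.23 sin 31.1°) = 764×0.7135/0.7375 = 740 N.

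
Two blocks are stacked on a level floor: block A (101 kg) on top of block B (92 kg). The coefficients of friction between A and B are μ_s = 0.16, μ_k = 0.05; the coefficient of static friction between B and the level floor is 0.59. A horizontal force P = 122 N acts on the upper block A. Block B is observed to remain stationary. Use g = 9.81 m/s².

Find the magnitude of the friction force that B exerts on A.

f ≈ 122 N

Between the blocks, N₁ = m_A g = 990.8 N.
Maximum static friction on A from B: μ_s N₁ = 0.16×990.8 = 158.5 N.
P = 122 N is within that limit, so A and B move together (both at rest); the A–B friction is simply f₁ = P = 122 N.
B experiences an equal 122 N forward from A (third law). B is in equilibrium, so the floor supplies f₂ = 122 N of static friction (limit μ_s(m_A+m_B)g = 1117 N, not exceeded).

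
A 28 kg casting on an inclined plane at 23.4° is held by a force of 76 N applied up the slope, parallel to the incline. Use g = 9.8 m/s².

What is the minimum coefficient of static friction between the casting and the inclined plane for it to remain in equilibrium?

μ_s,min ≈ 0.131

N = m g cos θ = 251.8 N.
Friction must make up the shortfall along the incline: f = m g sin θ − P = 109 − 76 = 32.98 N.
At the threshold f = μ_s N, so μ_s,min = 32.98/251.8 = 0.131.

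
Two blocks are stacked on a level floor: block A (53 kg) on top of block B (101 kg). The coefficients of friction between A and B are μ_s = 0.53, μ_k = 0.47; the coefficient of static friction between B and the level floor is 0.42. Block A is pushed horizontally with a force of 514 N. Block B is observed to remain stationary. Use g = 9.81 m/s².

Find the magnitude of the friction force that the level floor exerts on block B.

f ≈ 244 N

Between the blocks, N₁ = m_A g = 519.9 N.
Maximum static friction on A from B: μ_s N₁ = 0.53×519.9 = 275.6 N.
Since P = 514 N > 275.6 N, A slides on B; the A–B friction is kinetic: f₁ = μ_k N₁ = 0.47×519.9 = 244 N.
B experiences an equal 244 N forward from A (third law). B is in equilibrium, so the floor supplies f₂ = 244 N of static friction (limit μ_s(m_A+m_B)g = 634.5 N, not exceeded).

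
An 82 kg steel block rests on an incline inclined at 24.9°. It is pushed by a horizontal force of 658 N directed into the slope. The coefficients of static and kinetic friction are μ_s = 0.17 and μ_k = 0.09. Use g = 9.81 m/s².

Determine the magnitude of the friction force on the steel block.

Resolve perpendicular to the incline: N = m g cos θ + P sin θ = 82×9.81×cos 24.9° + 658×sin 24.9° = 1007 N.
Along the incline, the net driving force (taking up-slope positive) is P cos θ − m g sin θ = 596.8 − 338.7 = 258.1 N, so equilibrium requires friction f = -258.1 N (down-slope).
Maximum static friction: μ_s N = 0.17 × 1007 = 171.1 N.
|f_req| = 258.1 > 171.1 N → the steel block slides up the incline; f = μ_k N = 0.09 × 1007 = 90.6 N.

f ≈ 90.6 N (down the incline)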